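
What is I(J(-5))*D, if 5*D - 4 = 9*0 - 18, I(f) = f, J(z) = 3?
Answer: -42/5 ≈ -8.4000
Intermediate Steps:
D = -14/5 (D = ⅘ + (9*0 - 18)/5 = ⅘ + (0 - 18)/5 = ⅘ + (⅕)*(-18) = ⅘ - 18/5 = -14/5 ≈ -2.8000)
I(J(-5))*D = 3*(-14/5) = -42/5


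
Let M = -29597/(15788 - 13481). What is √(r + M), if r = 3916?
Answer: √20773646805/2307 ≈ 62.475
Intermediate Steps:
M = -29597/2307 ≈ -12.829
√(r + M) = √(3916 - 29597/2307) = √(9004615/2307) = √20773646805/2307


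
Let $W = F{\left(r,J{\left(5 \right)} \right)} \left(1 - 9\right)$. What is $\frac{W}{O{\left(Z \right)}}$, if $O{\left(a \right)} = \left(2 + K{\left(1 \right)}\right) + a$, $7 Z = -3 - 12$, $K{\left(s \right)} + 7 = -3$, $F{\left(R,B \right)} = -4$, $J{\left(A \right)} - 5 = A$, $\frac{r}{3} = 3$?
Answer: $- \frac{224}{71} \approx -3.1549$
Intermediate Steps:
$r = 9$ ($r = 3 \cdot 3 = 9$)
$J{\left(A \right)} = 5 + A$
$K{\left(s \right)} = -10$ ($K{\left(s \right)} = -7 - 3 = -10$)
$Z = - \frac{15}{7}$ ($Z = \frac{-3 - 12}{7} = \frac{1}{7} \left(-15\right) = - \frac{15}{7} \approx -2.1429$)
$O{\left(a \right)} = -8 + a$ ($O{\left(a \right)} = \left(2 - 10\right) + a = -8 + a$)
$W = 32$ ($W = - 4 \left(1 - 9\right) = \left(-4\right) \left(-8\right) = 32$)
$\frac{W}{O{\left(Z \right)}} = \frac{32}{-8 - \frac{15}{7}} = \frac{32}{- \frac{71}{7}} = 32 \left(- \frac{7}{71}\right) = - \frac{224}{71}$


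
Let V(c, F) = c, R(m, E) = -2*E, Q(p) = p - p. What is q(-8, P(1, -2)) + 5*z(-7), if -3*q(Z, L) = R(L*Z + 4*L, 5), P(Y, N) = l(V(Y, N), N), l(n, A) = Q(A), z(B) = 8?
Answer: 130/3 ≈ 43.333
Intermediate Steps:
Q(p) = 0
l(n, A) = 0
P(Y, N) = 0
q(Z, L) = 10/3 (q(Z, L) = -(-2)*5/3 = -⅓*(-10) = 10/3)
q(-8, P(1, -2)) + 5*z(-7) = 10/3 + 5*8 = 10/3 + 40 = 130/3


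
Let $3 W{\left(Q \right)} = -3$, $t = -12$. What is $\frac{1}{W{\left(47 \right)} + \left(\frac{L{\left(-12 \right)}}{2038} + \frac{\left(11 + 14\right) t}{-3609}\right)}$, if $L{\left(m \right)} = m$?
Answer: $- \frac{1225857}{1131175} \approx -1.0837$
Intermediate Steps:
$W{\left(Q \right)} = -1$ ($W{\left(Q \right)} = \frac{1}{3} \left(-3\right) = -1$)
$\frac{1}{W{\left(47 \right)} + \left(\frac{L{\left(-12 \right)}}{2038} + \frac{\left(11 + 14\right) t}{-3609}\right)} = \frac{1}{-1 - \left(\frac{6}{1019} - \frac{\left(11 + 14\right) \left(-12\right)}{-3609}\right)} = \frac{1}{-1 - \left(\frac{6}{1019} - 25 \left(-12\right) \left(- \frac{1}{3609}\right)\right)} = \frac{1}{-1 - - \frac{94682}{1225857}} = \frac{1}{-1 + \left(- \frac{6}{1019} + \frac{100}{1203}\right)} = \frac{1}{-1 + \frac{94682}{1225857}} = \frac{1}{- \frac{1131175}{1225857}} = - \frac{1225857}{1131175}$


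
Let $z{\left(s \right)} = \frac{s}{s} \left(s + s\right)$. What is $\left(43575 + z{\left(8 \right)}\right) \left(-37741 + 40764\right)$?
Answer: $131775593$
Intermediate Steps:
$z{\left(s \right)} = 2 s$ ($z{\left(s \right)} = 1 \cdot 2 s = 2 s$)
$\left(43575 + z{\left(8 \right)}\right) \left(-37741 + 40764\right) = \left(43575 + 2 \cdot 8\right) \left(-37741 + 40764\right) = \left(43575 + 16\right) 3023 = 43591 \cdot 3023 = 131775593$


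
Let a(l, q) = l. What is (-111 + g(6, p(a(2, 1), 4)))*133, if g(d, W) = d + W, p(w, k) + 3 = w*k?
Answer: -13300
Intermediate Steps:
p(w, k) = -3 + k*w (p(w, k) = -3 + w*k = -3 + k*w)
g(d, W) = W + d
(-111 + g(6, p(a(2, 1), 4)))*133 = (-111 + ((-3 + 4*2) + 6))*133 = (-111 + ((-3 + 8) + 6))*133 = (-111 + (5 + 6))*133 = (-111 + 11)*133 = -100*133 = -13300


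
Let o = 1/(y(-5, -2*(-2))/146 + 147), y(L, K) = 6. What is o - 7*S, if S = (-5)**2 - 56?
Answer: 2329351/10734 ≈ 217.01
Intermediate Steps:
S = -31 (S = 25 - 56 = -31)
o = 73/10734 (o = 1/(6/146 + 147) = 1/(6*(1/146) + 147) = 1/(3/73 + 147) = 1/(10734/73) = 73/10734 ≈ 0.0068008)
o - 7*S = 73/10734 - 7*(-31) = 73/10734 + 217 = 2329351/10734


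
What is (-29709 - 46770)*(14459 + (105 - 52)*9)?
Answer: -1142290344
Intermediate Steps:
(-29709 - 46770)*(14459 + (105 - 52)*9) = -76479*(14459 + 53*9) = -76479*(14459 + 477) = -76479*14936 = -1142290344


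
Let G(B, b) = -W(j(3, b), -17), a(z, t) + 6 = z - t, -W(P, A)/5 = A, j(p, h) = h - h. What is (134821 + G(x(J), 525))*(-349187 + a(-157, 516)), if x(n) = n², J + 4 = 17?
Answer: -47139545376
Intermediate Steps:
J = 13 (J = -4 + 17 = 13)
j(p, h) = 0
W(P, A) = -5*A
a(z, t) = -6 + z - t (a(z, t) = -6 + (z - t) = -6 + z - t)
G(B, b) = -85 (G(B, b) = -(-5)*(-17) = -1*85 = -85)
(134821 + G(x(J), 525))*(-349187 + a(-157, 516)) = (134821 - 85)*(-349187 + (-6 - 157 - 1*516)) = 134736*(-349187 + (-6 - 157 - 516)) = 134736*(-349187 - 679) = 134736*(-349866) = -47139545376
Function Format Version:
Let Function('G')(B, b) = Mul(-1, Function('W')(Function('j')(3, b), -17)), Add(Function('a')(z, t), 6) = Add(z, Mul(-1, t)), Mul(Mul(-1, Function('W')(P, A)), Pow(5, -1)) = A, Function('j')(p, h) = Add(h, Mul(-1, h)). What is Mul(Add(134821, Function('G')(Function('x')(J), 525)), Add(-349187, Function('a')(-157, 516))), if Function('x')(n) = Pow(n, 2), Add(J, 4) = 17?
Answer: -47139545376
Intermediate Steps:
J = 13 (J = Add(-4, 17) = 13)
Function('j')(p, h) = 0
Function('W')(P, A) = Mul(-5, A)
Function('a')(z, t) = Add(-6, z, Mul(-1, t)) (Function('a')(z, t) = Add(-6, Add(z, Mul(-1, t))) = Add(-6, z, Mul(-1, t)))
Function('G')(B, b) = -85 (Function('G')(B, b) = Mul(-1, Mul(-5, -17)) = Mul(-1, 85) = -85)
Mul(Add(134821, Function('G')(Function('x')(J), 525)), Add(-349187, Function('a')(-157, 516))) = Mul(Add(134821, -85), Add(-349187, Add(-6, -157, Mul(-1, 516)))) = Mul(134736, Add(-349187, Add(-6, -157, -516))) = Mul(134736, Add(-349187, -679)) = Mul(134736, -349866) = -47139545376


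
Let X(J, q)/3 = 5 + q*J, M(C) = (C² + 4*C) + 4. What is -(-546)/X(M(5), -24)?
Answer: -182/1171 ≈ -0.15542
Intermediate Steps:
M(C) = 4 + C² + 4*C
X(J, q) = 15 + 3*J*q (X(J, q) = 3*(5 + q*J) = 3*(5 + J*q) = 15 + 3*J*q)
-(-546)/X(M(5), -24) = -(-546)/(15 + 3*(4 + 5² + 4*5)*(-24)) = -(-546)/(15 + 3*(4 + 25 + 20)*(-24)) = -(-546)/(15 + 3*49*(-24)) = -(-546)/(15 - 3528) = -(-546)/(-3513) = -(-546)*(-1)/3513 = -1*182/1171 = -182/1171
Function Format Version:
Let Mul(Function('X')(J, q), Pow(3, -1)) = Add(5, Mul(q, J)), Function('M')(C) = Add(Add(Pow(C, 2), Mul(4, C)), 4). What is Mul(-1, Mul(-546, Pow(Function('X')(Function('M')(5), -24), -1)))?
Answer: Rational(-182, 1171) ≈ -0.15542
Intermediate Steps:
Function('M')(C) = Add(4, Pow(C, 2), Mul(4, C))
Function('X')(J, q) = Add(15, Mul(3, J, q)) (Function('X')(J, q) = Mul(3, Add(5, Mul(q, J))) = Mul(3, Add(5, Mul(J, q))) = Add(15, Mul(3, J, q)))
Mul(-1, Mul(-546, Pow(Function('X')(Function('M')(5), -24), -1))) = Mul(-1, Mul(-546, Pow(Add(15, Mul(3, Add(4, Pow(5, 2), Mul(4, 5)), -24)), -1))) = Mul(-1, Mul(-546, Pow(Add(15, Mul(3, Add(4, 25, 20), -24)), -1))) = Mul(-1, Mul(-546, Pow(Add(15, Mul(3, 49, -24)), -1))) = Mul(-1, Mul(-546, Pow(Add(15, -3528), -1))) = Mul(-1, Mul(-546, Pow(-3513, -1))) = Mul(-1, Mul(-546, Rational(-1, 3513))) = Mul(-1, Rational(182, 1171)) = Rational(-182, 1171)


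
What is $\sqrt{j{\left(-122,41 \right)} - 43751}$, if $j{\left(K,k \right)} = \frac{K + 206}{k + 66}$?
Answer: $\frac{i \sqrt{500896211}}{107} \approx 209.17 i$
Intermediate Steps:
$j{\left(K,k \right)} = \frac{206 + K}{66 + k}$
$\sqrt{j{\left(-122,41 \right)} - 43751} = \sqrt{\frac{206 - 122}{66 + 41} - 43751} = \sqrt{\frac{1}{107} \cdot 84 - 43751} = \sqrt{\frac{84}{107} - 43751} = \sqrt{- \frac{4681273}{107}} = \frac{i \sqrt{500896211}}{107}$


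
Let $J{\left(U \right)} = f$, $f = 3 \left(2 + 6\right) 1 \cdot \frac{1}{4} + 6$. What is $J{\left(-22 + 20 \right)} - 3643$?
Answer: $-3631$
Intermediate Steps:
$f = 12$ ($f = 3 \cdot 8 \cdot 1 \cdot \frac{1}{4} + 6 = 3 \cdot 8 \cdot \frac{1}{4} + 6 = 3 \cdot 2 + 6 = 6 + 6 = 12$)
$J{\left(U \right)} = 12$
$J{\left(-22 + 20 \right)} - 3643 = 12 - 3643 = -3631$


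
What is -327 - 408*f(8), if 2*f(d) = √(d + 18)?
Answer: -327 - 204*√26 ≈ -1367.2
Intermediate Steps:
f(d) = √(18 + d)/2 (f(d) = √(d + 18)/2 = √(18 + d)/2)
-327 - 408*f(8) = -327 - 204*√(18 + 8) = -327 - 204*√26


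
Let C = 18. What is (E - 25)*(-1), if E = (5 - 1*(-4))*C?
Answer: -137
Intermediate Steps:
E = 162 (E = (5 - 1*(-4))*18 = (5 + 4)*18 = 9*18 = 162)
(E - 25)*(-1) = (162 - 25)*(-1) = 137*(-1) = -137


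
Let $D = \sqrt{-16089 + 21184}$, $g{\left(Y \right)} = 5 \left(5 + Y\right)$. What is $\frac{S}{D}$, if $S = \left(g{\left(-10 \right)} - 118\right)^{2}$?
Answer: $\frac{20449 \sqrt{5095}}{5095} \approx 286.48$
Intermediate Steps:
$g{\left(Y \right)} = 25 + 5 Y$
$S = 20449$ ($S = \left(\left(25 + 5 \left(-10\right)\right) - 118\right)^{2} = \left(\left(25 - 50\right) - 118\right)^{2} = \left(-25 - 118\right)^{2} = \left(-143\right)^{2} = 20449$)
$D = \sqrt{5095} \approx 71.379$
$\frac{S}{D} = \frac{20449}{\sqrt{5095}} = 20449 \frac{\sqrt{5095}}{5095} = \frac{20449 \sqrt{5095}}{5095}$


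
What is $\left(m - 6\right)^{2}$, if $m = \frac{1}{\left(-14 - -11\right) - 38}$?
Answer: $\frac{61009}{1681} \approx 36.293$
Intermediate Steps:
$m = - \frac{1}{41}$ ($m = \frac{1}{\left(-14 + 11\right) - 38} = \frac{1}{-3 - 38} = \frac{1}{-41} = - \frac{1}{41} \approx -0.02439$)
$\left(m - 6\right)^{2} = \left(- \frac{1}{41} - 6\right)^{2} = \left(- \frac{247}{41}\right)^{2} = \frac{61009}{1681}$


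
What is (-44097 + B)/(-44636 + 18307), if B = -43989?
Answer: 88086/26329 ≈ 3.3456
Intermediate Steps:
(-44097 + B)/(-44636 + 18307) = (-44097 - 43989)/(-44636 + 18307) = -88086/(-26329) = -88086*(-1/26329) = 88086/26329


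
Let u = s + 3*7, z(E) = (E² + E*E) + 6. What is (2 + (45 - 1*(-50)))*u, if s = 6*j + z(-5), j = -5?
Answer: 4559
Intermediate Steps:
z(E) = 6 + 2*E² (z(E) = (E² + E²) + 6 = 2*E² + 6 = 6 + 2*E²)
s = 26 (s = 6*(-5) + (6 + 2*(-5)²) = -30 + (6 + 2*25) = -30 + (6 + 50) = -30 + 56 = 26)
u = 47 (u = 26 + 3*7 = 26 + 21 = 47)
(2 + (45 - 1*(-50)))*u = (2 + (45 - 1*(-50)))*47 = (2 + (45 + 50))*47 = (2 + 95)*47 = 97*47 = 4559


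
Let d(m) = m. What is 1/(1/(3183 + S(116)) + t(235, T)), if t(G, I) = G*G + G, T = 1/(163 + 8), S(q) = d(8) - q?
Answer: 3075/170539501 ≈ 1.8031e-5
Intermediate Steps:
S(q) = 8 - q
T = 1/171 ≈ 0.0058480
t(G, I) = G + G² (t(G, I) = G² + G = G + G²)
1/(1/(3183 + S(116)) + t(235, T)) = 1/(1/(3183 + (8 - 1*116)) + 235*(1 + 235)) = 1/(1/(3183 + (8 - 116)) + 235*236) = 1/(1/(3183 - 108) + 55460) = 1/(1/3075 + 55460) = 1/(170539501/3075) = 3075/170539501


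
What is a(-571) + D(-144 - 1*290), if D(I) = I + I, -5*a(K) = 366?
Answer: -4706/5 ≈ -941.20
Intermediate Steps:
a(K) = -366/5 (a(K) = -⅕*366 = -366/5)
D(I) = 2*I
a(-571) + D(-144 - 1*290) = -366/5 + 2*(-144 - 1*290) = -366/5 + 2*(-144 - 290) = -366/5 + 2*(-434) = -366/5 - 868 = -4706/5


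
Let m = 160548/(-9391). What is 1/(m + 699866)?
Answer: 9391/6572281058 ≈ 1.4289e-6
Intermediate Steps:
m = -160548/9391 (m = 160548*(-1/9391) = -160548/9391 ≈ -17.096)
1/(m + 699866) = 1/(-160548/9391 + 699866) = 1/(6572281058/9391) = 9391/6572281058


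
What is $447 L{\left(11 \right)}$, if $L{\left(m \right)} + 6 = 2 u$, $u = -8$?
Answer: $-9834$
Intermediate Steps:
$L{\left(m \right)} = -22$ ($L{\left(m \right)} = -6 + 2 \left(-8\right) = -6 - 16 = -22$)
$447 L{\left(11 \right)} = 447 \left(-22\right) = -9834$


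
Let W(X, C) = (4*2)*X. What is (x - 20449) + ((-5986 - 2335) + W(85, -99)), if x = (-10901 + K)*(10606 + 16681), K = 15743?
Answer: 132095564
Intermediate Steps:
W(X, C) = 8*X
x = 132123654 (x = (-10901 + 15743)*(10606 + 16681) = 4842*27287 = 132123654)
(x - 20449) + ((-5986 - 2335) + W(85, -99)) = (132123654 - 20449) + ((-5986 - 2335) + 8*85) = 132103205 + (-8321 + 680) = 132103205 - 7641 = 132095564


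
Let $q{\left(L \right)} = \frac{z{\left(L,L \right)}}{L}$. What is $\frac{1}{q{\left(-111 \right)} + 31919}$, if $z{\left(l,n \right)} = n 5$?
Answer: $\frac{1}{31924} \approx 3.1324 \cdot 10^{-5}$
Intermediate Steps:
$z{\left(l,n \right)} = 5 n$
$q{\left(L \right)} = 5$ ($q{\left(L \right)} = \frac{5 L}{L} = 5$)
$\frac{1}{q{\left(-111 \right)} + 31919} = \frac{1}{5 + 31919} = \frac{1}{31924}$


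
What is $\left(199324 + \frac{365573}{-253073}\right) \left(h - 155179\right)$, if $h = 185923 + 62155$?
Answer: $\frac{4686118849482021}{253073} \approx 1.8517 \cdot 10^{10}$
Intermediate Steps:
$h = 248078$
$\left(199324 + \frac{365573}{-253073}\right) \left(h - 155179\right) = \left(199324 + \frac{365573}{-253073}\right) \left(248078 - 155179\right) = \left(199324 + 365573 \left(- \frac{1}{253073}\right)\right) 92899 = \left(199324 - \frac{365573}{253073}\right) 92899 = \frac{50443157079}{253073} \cdot 92899 = \frac{4686118849482021}{253073}$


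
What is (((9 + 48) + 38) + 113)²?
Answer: 43264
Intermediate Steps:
(((9 + 48) + 38) + 113)² = ((57 + 38) + 113)² = (95 + 113)² = 208² = 43264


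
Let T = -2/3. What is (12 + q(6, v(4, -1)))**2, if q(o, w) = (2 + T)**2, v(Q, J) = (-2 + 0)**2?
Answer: 15376/81 ≈ 189.83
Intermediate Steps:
T = -2/3 (T = -2*1/3 = -2/3 ≈ -0.66667)
v(Q, J) = 4 (v(Q, J) = (-2)**2 = 4)
q(o, w) = 16/9 (q(o, w) = (2 - 2/3)**2 = (4/3)**2 = 16/9)
(12 + q(6, v(4, -1)))**2 = (12 + 16/9)**2 = (124/9)**2 = 15376/81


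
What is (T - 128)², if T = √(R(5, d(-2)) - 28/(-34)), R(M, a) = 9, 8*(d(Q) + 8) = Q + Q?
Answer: (2176 - √2839)²/289 ≈ 15591.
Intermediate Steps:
d(Q) = -8 + Q/4 (d(Q) = -8 + (Q + Q)/8 = -8 + (2*Q)/8 = -8 + Q/4)
T = √2839/17 (T = √(9 - 28/(-34)) = √(9 - 28*(-1/34)) = √(9 + 14/17) = √(167/17) = √2839/17 ≈ 3.1343)
(T - 128)² = (√2839/17 - 128)² = (-128 + √2839/17)²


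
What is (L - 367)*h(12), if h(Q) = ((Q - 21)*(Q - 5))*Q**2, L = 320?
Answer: 426384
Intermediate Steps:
h(Q) = Q**2*(-21 + Q)*(-5 + Q) (h(Q) = ((-21 + Q)*(-5 + Q))*Q**2 = Q**2*(-21 + Q)*(-5 + Q))
(L - 367)*h(12) = (320 - 367)*(12**2*(105 + 12**2 - 26*12)) = -6768*(105 + 144 - 312) = -6768*(-63) = -47*(-9072) = 426384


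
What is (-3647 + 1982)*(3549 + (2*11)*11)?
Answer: -6312015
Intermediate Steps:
(-3647 + 1982)*(3549 + (2*11)*11) = -1665*(3549 + 22*11) = -1665*(3549 + 242) = -1665*3791 = -6312015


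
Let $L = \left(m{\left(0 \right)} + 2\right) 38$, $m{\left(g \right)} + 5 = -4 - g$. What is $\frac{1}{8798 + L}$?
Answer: $\frac{1}{8532} \approx 0.00011721$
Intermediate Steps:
$m{\left(g \right)} = -9 - g$ ($m{\left(g \right)} = -5 - \left(4 + g\right) = -9 - g$)
$L = -266$ ($L = \left(\left(-9 - 0\right) + 2\right) 38 = \left(\left(-9 + 0\right) + 2\right) 38 = \left(-9 + 2\right) 38 = \left(-7\right) 38 = -266$)
$\frac{1}{8798 + L} = \frac{1}{8798 - 266} = \frac{1}{8532}$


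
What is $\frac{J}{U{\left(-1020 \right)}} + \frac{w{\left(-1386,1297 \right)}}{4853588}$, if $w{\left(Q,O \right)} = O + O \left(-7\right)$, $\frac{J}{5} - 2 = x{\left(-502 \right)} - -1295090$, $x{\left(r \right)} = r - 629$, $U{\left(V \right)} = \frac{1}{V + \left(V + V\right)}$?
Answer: $- \frac{48044704902824091}{2426794} \approx -1.9798 \cdot 10^{10}$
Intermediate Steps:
$U{\left(V \right)} = \frac{1}{3 V}$ ($U{\left(V \right)} = \frac{1}{V + 2 V} = \frac{1}{3 V}$)
$x{\left(r \right)} = -629 + r$ ($x{\left(r \right)} = r - 629 = -629 + r$)
$J = 6469805$ ($J = 10 + 5 \left(\left(-629 - 502\right) - -1295090\right) = 10 + 5 \left(-1131 + 1295090\right) = 10 + 5 \cdot 1293959 = 10 + 6469795 = 6469805$)
$w{\left(Q,O \right)} = - 6 O$ ($w{\left(Q,O \right)} = O - 7 O = - 6 O$)
$\frac{J}{U{\left(-1020 \right)}} + \frac{w{\left(-1386,1297 \right)}}{4853588} = \frac{6469805}{\frac{1}{3} \frac{1}{-1020}} + \frac{\left(-6\right) 1297}{4853588} = \frac{6469805}{\frac{1}{3} \left(- \frac{1}{1020}\right)} - \frac{3891}{2426794} = \frac{6469805}{- \frac{1}{3060}} - \frac{3891}{2426794} = 6469805 \left(-3060\right) - \frac{3891}{2426794} = -19797603300 - \frac{3891}{2426794} = - \frac{48044704902824091}{2426794}$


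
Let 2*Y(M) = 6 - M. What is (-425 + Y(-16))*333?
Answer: -137862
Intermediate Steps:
Y(M) = 3 - M/2 (Y(M) = (6 - M)/2 = 3 - M/2)
(-425 + Y(-16))*333 = (-425 + (3 - ½*(-16)))*333 = (-425 + (3 + 8))*333 = (-425 + 11)*333 = -414*333 = -137862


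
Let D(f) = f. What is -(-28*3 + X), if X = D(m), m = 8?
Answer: 76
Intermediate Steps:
X = 8
-(-28*3 + X) = -(-28*3 + 8) = -(-84 + 8) = -1*(-76) = 76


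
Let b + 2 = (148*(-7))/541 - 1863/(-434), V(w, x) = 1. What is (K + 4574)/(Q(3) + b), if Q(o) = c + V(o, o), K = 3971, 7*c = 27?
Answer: 2006314730/1229099 ≈ 1632.3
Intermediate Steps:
c = 27/7 (c = (1/7)*27 = 27/7 ≈ 3.8571)
Q(o) = 34/7 (Q(o) = 27/7 + 1 = 34/7)
b = 88671/234794 (b = -2 + ((148*(-7))/541 - 1863/(-434)) = -2 + (-1036*1/541 - 1863*(-1/434)) = -2 + (-1036/541 + 1863/434) = -2 + 558259/234794 = 88671/234794 ≈ 0.37765)
(K + 4574)/(Q(3) + b) = (3971 + 4574)/(34/7 + 88671/234794) = 8545/(1229099/234794) = 8545*(234794/1229099) = 2006314730/1229099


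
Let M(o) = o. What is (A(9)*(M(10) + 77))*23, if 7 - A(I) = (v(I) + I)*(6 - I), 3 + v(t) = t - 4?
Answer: 80040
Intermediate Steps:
v(t) = -7 + t (v(t) = -3 + (t - 4) = -3 + (-4 + t) = -7 + t)
A(I) = 7 - (-7 + 2*I)*(6 - I) (A(I) = 7 - ((-7 + I) + I)*(6 - I) = 7 - (-7 + 2*I)*(6 - I))
(A(9)*(M(10) + 77))*23 = ((49 - 19*9 + 2*9²)*(10 + 77))*23 = ((49 - 171 + 2*81)*87)*23 = ((49 - 171 + 162)*87)*23 = (40*87)*23 = 3480*23 = 80040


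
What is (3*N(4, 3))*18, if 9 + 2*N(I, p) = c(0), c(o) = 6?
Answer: -81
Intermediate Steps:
N(I, p) = -3/2 (N(I, p) = -9/2 + (½)*6 = -9/2 + 3 = -3/2)
(3*N(4, 3))*18 = (3*(-3/2))*18 = -9/2*18 = -81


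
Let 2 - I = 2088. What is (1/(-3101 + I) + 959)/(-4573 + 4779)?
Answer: 2487166/534261 ≈ 4.6553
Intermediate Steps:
I = -2086 (I = 2 - 1*2088 = 2 - 2088 = -2086)
(1/(-3101 + I) + 959)/(-4573 + 4779) = (1/(-3101 - 2086) + 959)/(-4573 + 4779) = (1/(-5187) + 959)/206 = (-1/5187 + 959)*(1/206) = (4974332/5187)*(1/206) = 2487166/534261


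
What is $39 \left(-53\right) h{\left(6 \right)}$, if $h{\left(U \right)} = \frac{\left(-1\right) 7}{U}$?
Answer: $\frac{4823}{2} \approx 2411.5$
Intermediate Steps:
$h{\left(U \right)} = - \frac{7}{U}$
$39 \left(-53\right) h{\left(6 \right)} = 39 \left(-53\right) \left(- \frac{7}{6}\right) = - 2067 \left(\left(-7\right) \frac{1}{6}\right) = \left(-2067\right) \left(- \frac{7}{6}\right) = \frac{4823}{2}$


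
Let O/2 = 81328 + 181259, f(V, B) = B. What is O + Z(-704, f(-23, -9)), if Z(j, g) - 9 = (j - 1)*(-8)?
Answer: 530823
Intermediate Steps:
Z(j, g) = 17 - 8*j (Z(j, g) = 9 + (j - 1)*(-8) = 9 + (-1 + j)*(-8) = 9 + (8 - 8*j) = 17 - 8*j)
O = 525174 (O = 2*(81328 + 181259) = 2*262587 = 525174)
O + Z(-704, f(-23, -9)) = 525174 + (17 - 8*(-704)) = 525174 + (17 + 5632) = 525174 + 5649 = 530823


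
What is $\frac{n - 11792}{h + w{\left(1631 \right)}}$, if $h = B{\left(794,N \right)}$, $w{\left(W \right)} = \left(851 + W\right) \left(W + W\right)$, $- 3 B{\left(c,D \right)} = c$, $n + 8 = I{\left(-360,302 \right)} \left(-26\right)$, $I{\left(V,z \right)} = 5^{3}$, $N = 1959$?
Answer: $- \frac{22575}{12144029} \approx -0.0018589$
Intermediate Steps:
$I{\left(V,z \right)} = 125$
$n = -3258$ ($n = -8 + 125 \left(-26\right) = -8 - 3250 = -3258$)
$B{\left(c,D \right)} = - \frac{c}{3}$
$w{\left(W \right)} = 2 W \left(851 + W\right)$ ($w{\left(W \right)} = \left(851 + W\right) 2 W = 2 W \left(851 + W\right)$)
$h = - \frac{794}{3}$ ($h = \left(- \frac{1}{3}\right) 794 = - \frac{794}{3} \approx -264.67$)
$\frac{n - 11792}{h + w{\left(1631 \right)}} = \frac{-3258 - 11792}{- \frac{794}{3} + 2 \cdot 1631 \left(851 + 1631\right)} = - \frac{15050}{- \frac{794}{3} + 2 \cdot 1631 \cdot 2482} = - \frac{15050}{- \frac{794}{3} + 8096284} = - \frac{15050}{\frac{24288058}{3}} = \left(-15050\right) \frac{3}{24288058} = - \frac{22575}{12144029}$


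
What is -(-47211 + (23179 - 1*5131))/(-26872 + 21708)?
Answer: -29163/5164 ≈ -5.6474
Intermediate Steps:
-(-47211 + (23179 - 1*5131))/(-26872 + 21708) = -(-47211 + (23179 - 5131))/(-5164) = -(-47211 + 18048)*(-1)/5164 = -(-29163)*(-1)/5164 = -1*29163/5164 = -29163/5164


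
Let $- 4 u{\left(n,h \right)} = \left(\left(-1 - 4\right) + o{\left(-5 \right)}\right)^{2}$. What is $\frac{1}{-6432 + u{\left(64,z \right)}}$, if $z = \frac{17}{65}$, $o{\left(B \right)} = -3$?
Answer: $- \frac{1}{6448} \approx -0.00015509$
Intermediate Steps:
$z = \frac{17}{65}$ ($z = 17 \cdot \frac{1}{65} = \frac{17}{65} \approx 0.26154$)
$u{\left(n,h \right)} = -16$ ($u{\left(n,h \right)} = - \frac{\left(\left(-1 - 4\right) - 3\right)^{2}}{4} = - \frac{\left(-5 - 3\right)^{2}}{4} = - \frac{\left(-8\right)^{2}}{4} = \left(- \frac{1}{4}\right) 64 = -16$)
$\frac{1}{-6432 + u{\left(64,z \right)}} = \frac{1}{-6432 - 16} = \frac{1}{-6448} = - \frac{1}{6448}$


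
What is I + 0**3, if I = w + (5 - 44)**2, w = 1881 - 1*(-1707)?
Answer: 5109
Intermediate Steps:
w = 3588 (w = 1881 + 1707 = 3588)
I = 5109 (I = 3588 + (5 - 44)**2 = 3588 + (-39)**2 = 3588 + 1521 = 5109)
I + 0**3 = 5109 + 0**3 = 5109 + 0 = 5109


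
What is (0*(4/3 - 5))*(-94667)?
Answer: 0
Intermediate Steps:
(0*(4/3 - 5))*(-94667) = (0*(-11/3))*(-94667) = 0*(-94667) = 0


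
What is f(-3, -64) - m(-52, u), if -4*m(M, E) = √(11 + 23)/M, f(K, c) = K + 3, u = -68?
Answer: -√34/208 ≈ -0.028033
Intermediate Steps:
f(K, c) = 3 + K
m(M, E) = -√34/(4*M) (m(M, E) = -√(11 + 23)/(4*M) = -√34/(4*M))
f(-3, -64) - m(-52, u) = (3 - 3) - (-1)*√34/(4*(-52)) = 0 - (-1)*√34*(-1)/(4*52) = 0 - √34/208 = -√34/208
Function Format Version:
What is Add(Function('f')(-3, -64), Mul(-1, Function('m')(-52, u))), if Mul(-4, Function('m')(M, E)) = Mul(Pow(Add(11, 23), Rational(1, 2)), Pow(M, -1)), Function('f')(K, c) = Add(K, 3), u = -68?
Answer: Mul(Rational(-1, 208), Pow(34, Rational(1, 2))) ≈ -0.028033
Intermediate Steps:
Function('f')(K, c) = Add(3, K)
Function('m')(M, E) = Mul(Rational(-1, 4), Pow(34, Rational(1, 2)), Pow(M, -1)) (Function('m')(M, E) = Mul(Rational(-1, 4), Mul(Pow(Add(11, 23), Rational(1, 2)), Pow(M, -1))) = Mul(Rational(-1, 4), Mul(Pow(34, Rational(1, 2)), Pow(M, -1))) = Mul(Rational(-1, 4), Pow(34, Rational(1, 2)), Pow(M, -1)))
Add(Function('f')(-3, -64), Mul(-1, Function('m')(-52, u))) = Add(Add(3, -3), Mul(-1, Mul(Rational(-1, 4), Pow(34, Rational(1, 2)), Pow(-52, -1)))) = Add(0, Mul(-1, Mul(Rational(-1, 4), Pow(34, Rational(1, 2)), Rational(-1, 52)))) = Add(0, Mul(-1, Mul(Rational(1, 208), Pow(34, Rational(1, 2))))) = Add(0, Mul(Rational(-1, 208), Pow(34, Rational(1, 2)))) = Mul(Rational(-1, 208), Pow(34, Rational(1, 2)))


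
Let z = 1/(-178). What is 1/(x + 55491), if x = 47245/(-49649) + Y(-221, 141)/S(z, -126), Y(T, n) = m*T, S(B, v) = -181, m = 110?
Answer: 8986469/499866567124 ≈ 1.7978e-5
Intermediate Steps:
z = -1/178 ≈ -0.0056180
Y(T, n) = 110*T
x = 1198415845/8986469 (x = 47245/(-49649) + (110*(-221))/(-181) = 47245*(-1/49649) - 24310*(-1/181) = -47245/49649 + 24310/181 = 1198415845/8986469 ≈ 133.36)
1/(x + 55491) = 1/(1198415845/8986469 + 55491) = 1/(499866567124/8986469) = 8986469/499866567124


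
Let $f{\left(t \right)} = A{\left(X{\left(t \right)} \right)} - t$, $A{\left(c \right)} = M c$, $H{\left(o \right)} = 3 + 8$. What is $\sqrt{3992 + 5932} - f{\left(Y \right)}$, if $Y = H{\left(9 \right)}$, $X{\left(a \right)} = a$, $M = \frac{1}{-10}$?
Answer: $\frac{121}{10} + 2 \sqrt{2481} \approx 111.72$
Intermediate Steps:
$M = - \frac{1}{10} \approx -0.1$
$H{\left(o \right)} = 11$
$A{\left(c \right)} = - \frac{c}{10}$
$Y = 11$
$f{\left(t \right)} = - \frac{11 t}{10}$ ($f{\left(t \right)} = - \frac{t}{10} - t = - \frac{11 t}{10}$)
$\sqrt{3992 + 5932} - f{\left(Y \right)} = \sqrt{3992 + 5932} - \left(- \frac{11}{10}\right) 11 = \sqrt{9924} - - \frac{121}{10} = 2 \sqrt{2481} + \frac{121}{10} = \frac{121}{10} + 2 \sqrt{2481}$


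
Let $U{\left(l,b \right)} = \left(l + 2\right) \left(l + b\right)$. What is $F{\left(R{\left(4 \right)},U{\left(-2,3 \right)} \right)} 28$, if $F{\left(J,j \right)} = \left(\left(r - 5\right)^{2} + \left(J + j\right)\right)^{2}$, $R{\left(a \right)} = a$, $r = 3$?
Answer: $1792$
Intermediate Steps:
$U{\left(l,b \right)} = \left(2 + l\right) \left(b + l\right)$
$F{\left(J,j \right)} = \left(4 + J + j\right)^{2}$ ($F{\left(J,j \right)} = \left(\left(3 - 5\right)^{2} + \left(J + j\right)\right)^{2} = \left(\left(-2\right)^{2} + \left(J + j\right)\right)^{2} = \left(4 + \left(J + j\right)\right)^{2} = \left(4 + J + j\right)^{2}$)
$F{\left(R{\left(4 \right)},U{\left(-2,3 \right)} \right)} 28 = \left(4 + 4 + \left(\left(-2\right)^{2} + 2 \cdot 3 + 2 \left(-2\right) + 3 \left(-2\right)\right)\right)^{2} \cdot 28 = \left(4 + 4 + \left(4 + 6 - 4 - 6\right)\right)^{2} \cdot 28 = \left(4 + 4 + 0\right)^{2} \cdot 28 = 8^{2} \cdot 28 = 64 \cdot 28 = 1792$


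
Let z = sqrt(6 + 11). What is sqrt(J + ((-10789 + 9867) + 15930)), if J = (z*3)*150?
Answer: sqrt(15008 + 450*sqrt(17)) ≈ 129.86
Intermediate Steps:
z = sqrt(17) ≈ 4.1231
J = 450*sqrt(17) (J = (sqrt(17)*3)*150 = (3*sqrt(17))*150 = 450*sqrt(17) ≈ 1855.4)
sqrt(J + ((-10789 + 9867) + 15930)) = sqrt(450*sqrt(17) + ((-10789 + 9867) + 15930)) = sqrt(450*sqrt(17) + (-922 + 15930)) = sqrt(450*sqrt(17) + 15008) = sqrt(15008 + 450*sqrt(17))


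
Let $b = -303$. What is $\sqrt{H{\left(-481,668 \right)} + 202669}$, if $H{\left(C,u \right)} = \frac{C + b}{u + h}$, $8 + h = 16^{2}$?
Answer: $\frac{\sqrt{10628120145}}{229} \approx 450.19$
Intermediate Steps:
$h = 248$ ($h = -8 + 16^{2} = -8 + 256 = 248$)
$H{\left(C,u \right)} = \frac{-303 + C}{248 + u}$ ($H{\left(C,u \right)} = \frac{C - 303}{u + 248} = \frac{-303 + C}{248 + u}$)
$\sqrt{H{\left(-481,668 \right)} + 202669} = \sqrt{\frac{-303 - 481}{248 + 668} + 202669} = \sqrt{\frac{1}{916} \left(-784\right) + 202669} = \sqrt{- \frac{196}{229} + 202669} = \sqrt{\frac{46411005}{229}} = \frac{\sqrt{10628120145}}{229}$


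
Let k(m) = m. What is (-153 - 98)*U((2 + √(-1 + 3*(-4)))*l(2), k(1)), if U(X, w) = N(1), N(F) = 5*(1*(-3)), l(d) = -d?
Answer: 3765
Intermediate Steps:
N(F) = -15 (N(F) = 5*(-3) = -15)
U(X, w) = -15
(-153 - 98)*U((2 + √(-1 + 3*(-4)))*l(2), k(1)) = (-153 - 98)*(-15) = -251*(-15) = 3765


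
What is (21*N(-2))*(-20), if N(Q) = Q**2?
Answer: -1680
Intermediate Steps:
(21*N(-2))*(-20) = (21*(-2)**2)*(-20) = (21*4)*(-20) = 84*(-20) = -1680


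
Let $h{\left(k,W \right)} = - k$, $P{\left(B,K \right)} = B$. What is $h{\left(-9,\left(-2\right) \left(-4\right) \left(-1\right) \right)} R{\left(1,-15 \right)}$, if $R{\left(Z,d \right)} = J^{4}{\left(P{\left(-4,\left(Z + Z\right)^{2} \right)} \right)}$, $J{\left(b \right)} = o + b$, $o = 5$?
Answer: $9$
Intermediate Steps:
$J{\left(b \right)} = 5 + b$
$R{\left(Z,d \right)} = 1$ ($R{\left(Z,d \right)} = \left(5 - 4\right)^{4} = 1^{4} = 1$)
$h{\left(-9,\left(-2\right) \left(-4\right) \left(-1\right) \right)} R{\left(1,-15 \right)} = \left(-1\right) \left(-9\right) 1 = 9 \cdot 1 = 9$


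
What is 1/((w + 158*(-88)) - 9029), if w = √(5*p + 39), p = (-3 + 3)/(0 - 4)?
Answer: -22933/525922450 - √39/525922450 ≈ -4.3617e-5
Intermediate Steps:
p = 0 (p = 0/(-4) = 0*(-¼) = 0)
w = √39 (w = √(5*0 + 39) = √(0 + 39) = √39 ≈ 6.2450)
1/((w + 158*(-88)) - 9029) = 1/((√39 + 158*(-88)) - 9029) = 1/((√39 - 13904) - 9029) = 1/((-13904 + √39) - 9029) = 1/(-22933 + √39)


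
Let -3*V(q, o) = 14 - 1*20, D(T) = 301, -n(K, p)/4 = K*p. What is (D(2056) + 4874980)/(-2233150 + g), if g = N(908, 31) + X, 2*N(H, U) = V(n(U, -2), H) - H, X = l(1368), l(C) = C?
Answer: -4875281/2232235 ≈ -2.1840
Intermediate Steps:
X = 1368
n(K, p) = -4*K*p
V(q, o) = 2 (V(q, o) = -(14 - 1*20)/3 = -(14 - 20)/3 = -1/3*(-6) = 2)
N(H, U) = 1 - H/2 (N(H, U) = (2 - H)/2 = 1 - H/2)
g = 915 (g = (1 - 1/2*908) + 1368 = (1 - 454) + 1368 = -453 + 1368 = 915)
(D(2056) + 4874980)/(-2233150 + g) = (301 + 4874980)/(-2233150 + 915) = 4875281/(-2232235) = 4875281*(-1/2232235) = -4875281/2232235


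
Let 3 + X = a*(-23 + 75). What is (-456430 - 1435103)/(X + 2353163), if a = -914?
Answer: -90073/109792 ≈ -0.82040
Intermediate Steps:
X = -47531 (X = -3 - 914*(-23 + 75) = -3 - 914*52 = -3 - 47528 = -47531)
(-456430 - 1435103)/(X + 2353163) = (-456430 - 1435103)/(-47531 + 2353163) = -1891533/2305632 = -1891533*1/2305632 = -90073/109792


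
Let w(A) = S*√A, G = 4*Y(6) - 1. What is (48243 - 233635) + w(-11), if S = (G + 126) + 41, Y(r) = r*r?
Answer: -185392 + 310*I*√11 ≈ -1.8539e+5 + 1028.2*I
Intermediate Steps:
Y(r) = r²
G = 143 (G = 4*6² - 1 = 4*36 - 1 = 144 - 1 = 143)
S = 310 (S = (143 + 126) + 41 = 269 + 41 = 310)
w(A) = 310*√A
(48243 - 233635) + w(-11) = (48243 - 233635) + 310*√(-11) = -185392 + 310*(I*√11) = -185392 + 310*I*√11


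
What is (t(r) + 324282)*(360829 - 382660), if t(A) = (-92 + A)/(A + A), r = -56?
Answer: -198224017323/28 ≈ -7.0794e+9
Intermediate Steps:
t(A) = (-92 + A)/(2*A) (t(A) = (-92 + A)/((2*A)) = (-92 + A)*(1/(2*A)) = (-92 + A)/(2*A))
(t(r) + 324282)*(360829 - 382660) = ((½)*(-92 - 56)/(-56) + 324282)*(360829 - 382660) = ((½)*(-1/56)*(-148) + 324282)*(-21831) = (37/28 + 324282)*(-21831) = (9079933/28)*(-21831) = -198224017323/28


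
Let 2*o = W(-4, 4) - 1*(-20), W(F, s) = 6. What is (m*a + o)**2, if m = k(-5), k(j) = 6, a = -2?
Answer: 1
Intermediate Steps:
m = 6
o = 13 (o = (6 - 1*(-20))/2 = (6 + 20)/2 = (1/2)*26 = 13)
(m*a + o)**2 = (6*(-2) + 13)**2 = (-12 + 13)**2 = 1**2 = 1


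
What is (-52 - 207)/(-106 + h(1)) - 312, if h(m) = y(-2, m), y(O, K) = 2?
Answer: -32189/104 ≈ -309.51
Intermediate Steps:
h(m) = 2
(-52 - 207)/(-106 + h(1)) - 312 = (-52 - 207)/(-106 + 2) - 312 = -259/(-104) - 312 = -259*(-1/104) - 312 = 259/104 - 312 = -32189/104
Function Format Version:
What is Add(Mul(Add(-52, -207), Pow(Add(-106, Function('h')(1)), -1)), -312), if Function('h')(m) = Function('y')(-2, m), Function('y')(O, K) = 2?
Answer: Rational(-32189, 104) ≈ -309.51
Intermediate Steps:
Function('h')(m) = 2
Add(Mul(Add(-52, -207), Pow(Add(-106, Function('h')(1)), -1)), -312) = Add(Mul(Add(-52, -207), Pow(Add(-106, 2), -1)), -312) = Add(Mul(-259, Pow(-104, -1)), -312) = Add(Mul(-259, Rational(-1, 104)), -312) = Add(Rational(259, 104), -312) = Rational(-32189, 104)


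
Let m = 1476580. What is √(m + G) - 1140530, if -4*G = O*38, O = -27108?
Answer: -1140530 + √1734106 ≈ -1.1392e+6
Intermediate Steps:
G = 257526 (G = -(-6777)*38 = -¼*(-1030104) = 257526)
√(m + G) - 1140530 = √(1476580 + 257526) - 1140530 = √1734106 - 1140530 = -1140530 + √1734106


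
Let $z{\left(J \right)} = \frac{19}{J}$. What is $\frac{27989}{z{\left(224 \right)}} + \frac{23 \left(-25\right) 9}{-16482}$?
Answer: $\frac{34444863559}{104386} \approx 3.2998 \cdot 10^{5}$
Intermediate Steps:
$\frac{27989}{z{\left(224 \right)}} + \frac{23 \left(-25\right) 9}{-16482} = \frac{27989}{19 \cdot \frac{1}{224}} + \frac{23 \left(-25\right) 9}{-16482} = \frac{27989}{19 \cdot \frac{1}{224}} + \left(-575\right) 9 \left(- \frac{1}{16482}\right) = \frac{27989}{\frac{19}{224}} - - \frac{1725}{5494} = 27989 \cdot \frac{224}{19} + \frac{1725}{5494} = \frac{6269536}{19} + \frac{1725}{5494} = \frac{34444863559}{104386}$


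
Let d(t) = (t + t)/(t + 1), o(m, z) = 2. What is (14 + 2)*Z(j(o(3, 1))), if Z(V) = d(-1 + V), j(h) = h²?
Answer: 24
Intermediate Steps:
d(t) = 2*t/(1 + t) (d(t) = (2*t)/(1 + t) = 2*t/(1 + t))
Z(V) = 2*(-1 + V)/V (Z(V) = 2*(-1 + V)/(1 + (-1 + V)) = 2*(-1 + V)/V)
(14 + 2)*Z(j(o(3, 1))) = (14 + 2)*(2 - 2/(2²)) = 16*(2 - 2/4) = 16*(2 - 2*¼) = 16*(2 - ½) = 16*(3/2) = 24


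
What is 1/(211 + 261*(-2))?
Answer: -1/311 ≈ -0.0032154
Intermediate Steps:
1/(211 + 261*(-2)) = 1/(211 - 522) = 1/(-311) = -1/311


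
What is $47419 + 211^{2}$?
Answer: $91940$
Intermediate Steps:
$47419 + 211^{2} = 47419 + 44521 = 91940$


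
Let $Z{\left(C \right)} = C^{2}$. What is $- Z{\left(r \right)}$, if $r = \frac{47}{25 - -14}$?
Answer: $- \frac{2209}{1521} \approx -1.4523$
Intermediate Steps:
$r = \frac{47}{39}$ ($r = \frac{47}{25 + 14} = \frac{47}{39} \approx 1.2051$)
$- Z{\left(r \right)} = - \left(\frac{47}{39}\right)^{2} = \left(-1\right) \frac{2209}{1521} = - \frac{2209}{1521}$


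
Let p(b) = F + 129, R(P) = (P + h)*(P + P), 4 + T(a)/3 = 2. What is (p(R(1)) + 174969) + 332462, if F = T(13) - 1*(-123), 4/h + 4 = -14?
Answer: 507677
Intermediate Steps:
h = -2/9 (h = 4/(-4 - 14) = 4/(-18) = 4*(-1/18) = -2/9 ≈ -0.22222)
T(a) = -6 (T(a) = -12 + 3*2 = -12 + 6 = -6)
R(P) = 2*P*(-2/9 + P) (R(P) = (P - 2/9)*(P + P) = (-2/9 + P)*(2*P) = 2*P*(-2/9 + P))
F = 117 (F = -6 - 1*(-123) = -6 + 123 = 117)
p(b) = 246 (p(b) = 117 + 129 = 246)
(p(R(1)) + 174969) + 332462 = (246 + 174969) + 332462 = 175215 + 332462 = 507677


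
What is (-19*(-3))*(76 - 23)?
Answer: 3021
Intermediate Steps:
(-19*(-3))*(76 - 23) = 57*53 = 3021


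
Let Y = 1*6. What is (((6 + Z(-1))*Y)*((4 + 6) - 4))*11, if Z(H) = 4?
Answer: 3960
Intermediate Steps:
Y = 6
(((6 + Z(-1))*Y)*((4 + 6) - 4))*11 = (((6 + 4)*6)*((4 + 6) - 4))*11 = ((10*6)*(10 - 4))*11 = (60*6)*11 = 360*11 = 3960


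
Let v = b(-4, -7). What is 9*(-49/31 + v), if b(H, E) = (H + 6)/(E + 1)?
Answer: -534/31 ≈ -17.226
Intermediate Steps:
b(H, E) = (6 + H)/(1 + E)
v = -⅓ (v = (6 - 4)/(1 - 7) = 2/(-6) = -⅙*2 = -⅓ ≈ -0.33333)
9*(-49/31 + v) = 9*(-49/31 - ⅓) = 9*(-178/93) = -534/31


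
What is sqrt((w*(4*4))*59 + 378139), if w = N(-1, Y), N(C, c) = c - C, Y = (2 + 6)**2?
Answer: sqrt(439499) ≈ 662.95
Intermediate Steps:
Y = 64 (Y = 8**2 = 64)
w = 65 (w = 64 - 1*(-1) = 64 + 1 = 65)
sqrt((w*(4*4))*59 + 378139) = sqrt((65*(4*4))*59 + 378139) = sqrt((65*16)*59 + 378139) = sqrt(1040*59 + 378139) = sqrt(61360 + 378139) = sqrt(439499)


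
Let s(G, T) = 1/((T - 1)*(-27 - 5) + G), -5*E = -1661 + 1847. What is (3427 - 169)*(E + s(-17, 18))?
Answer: -113325186/935 ≈ -1.2120e+5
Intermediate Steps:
E = -186/5 (E = -(-1661 + 1847)/5 = -⅕*186 = -186/5 ≈ -37.200)
s(G, T) = 1/(32 + G - 32*T) (s(G, T) = 1/((-1 + T)*(-32) + G) = 1/((32 - 32*T) + G) = 1/(32 + G - 32*T))
(3427 - 169)*(E + s(-17, 18)) = (3427 - 169)*(-186/5 + 1/(32 - 17 - 32*18)) = 3258*(-186/5 + 1/(32 - 17 - 576)) = 3258*(-186/5 + 1/(-561)) = 3258*(-186/5 - 1/561) = 3258*(-104351/2805) = -113325186/935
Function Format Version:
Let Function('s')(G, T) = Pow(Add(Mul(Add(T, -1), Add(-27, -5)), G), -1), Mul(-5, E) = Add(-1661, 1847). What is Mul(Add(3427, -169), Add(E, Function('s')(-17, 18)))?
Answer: Rational(-113325186, 935) ≈ -1.2120e+5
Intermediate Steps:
E = Rational(-186, 5) (E = Mul(Rational(-1, 5), Add(-1661, 1847)) = Mul(Rational(-1, 5), 186) = Rational(-186, 5) ≈ -37.200)
Function('s')(G, T) = Pow(Add(32, G, Mul(-32, T)), -1) (Function('s')(G, T) = Pow(Add(Mul(Add(-1, T), -32), G), -1) = Pow(Add(Add(32, Mul(-32, T)), G), -1) = Pow(Add(32, G, Mul(-32, T)), -1))
Mul(Add(3427, -169), Add(E, Function('s')(-17, 18))) = Mul(Add(3427, -169), Add(Rational(-186, 5), Pow(Add(32, -17, Mul(-32, 18)), -1))) = Mul(3258, Add(Rational(-186, 5), Pow(Add(32, -17, -576), -1))) = Mul(3258, Add(Rational(-186, 5), Pow(-561, -1))) = Mul(3258, Add(Rational(-186, 5), Rational(-1, 561))) = Mul(3258, Rational(-104351, 2805)) = Rational(-113325186, 935)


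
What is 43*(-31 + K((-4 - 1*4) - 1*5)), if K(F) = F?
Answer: -1892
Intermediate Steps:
43*(-31 + K((-4 - 1*4) - 1*5)) = 43*(-31 + ((-4 - 1*4) - 1*5)) = 43*(-31 + ((-4 - 4) - 5)) = 43*(-31 + (-8 - 5)) = 43*(-31 - 13) = 43*(-44) = -1892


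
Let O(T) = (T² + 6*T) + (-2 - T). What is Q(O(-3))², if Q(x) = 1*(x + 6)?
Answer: 4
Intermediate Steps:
O(T) = -2 + T² + 5*T
Q(x) = 6 + x (Q(x) = 1*(6 + x) = 6 + x)
Q(O(-3))² = (6 + (-2 + (-3)² + 5*(-3)))² = (6 + (-2 + 9 - 15))² = (6 - 8)² = (-2)² = 4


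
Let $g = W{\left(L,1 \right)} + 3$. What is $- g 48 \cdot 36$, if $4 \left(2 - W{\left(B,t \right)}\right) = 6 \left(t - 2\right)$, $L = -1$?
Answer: $-11232$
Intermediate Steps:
$W{\left(B,t \right)} = 5 - \frac{3 t}{2}$ ($W{\left(B,t \right)} = 2 - \frac{6 \left(t - 2\right)}{4} = 2 - \frac{6 \left(-2 + t\right)}{4} = 2 - \frac{-12 + 6 t}{4} = 2 - \left(-3 + \frac{3 t}{2}\right) = 5 - \frac{3 t}{2}$)
$g = \frac{13}{2}$ ($g = \left(5 - \frac{3}{2}\right) + 3 = \frac{7}{2} + 3 = \frac{13}{2} \approx 6.5$)
$- g 48 \cdot 36 = - \frac{13 \cdot 48 \cdot 36}{2} = - \frac{13 \cdot 1728}{2} = \left(-1\right) 11232 = -11232$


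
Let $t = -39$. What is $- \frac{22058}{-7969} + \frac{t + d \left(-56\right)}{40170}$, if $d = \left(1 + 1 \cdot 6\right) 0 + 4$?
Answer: $\frac{67998001}{24624210} \approx 2.7614$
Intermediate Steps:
$d = 4$ ($d = \left(1 + 6\right) 0 + 4 = 7 \cdot 0 + 4 = 0 + 4 = 4$)
$- \frac{22058}{-7969} + \frac{t + d \left(-56\right)}{40170} = - \frac{22058}{-7969} + \frac{-39 + 4 \left(-56\right)}{40170} = \left(-22058\right) \left(- \frac{1}{7969}\right) + \left(-39 - 224\right) \frac{1}{40170} = \frac{22058}{7969} - \frac{263}{40170} = \frac{67998001}{24624210}$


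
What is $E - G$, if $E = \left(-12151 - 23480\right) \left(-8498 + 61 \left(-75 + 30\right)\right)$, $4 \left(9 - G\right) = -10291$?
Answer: $\frac{1602387005}{4} \approx 4.006 \cdot 10^{8}$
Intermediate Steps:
$G = \frac{10327}{4}$ ($G = 9 - - \frac{10291}{4} = 9 + \frac{10291}{4} = \frac{10327}{4} \approx 2581.8$)
$E = 400599333$ ($E = - 35631 \left(-8498 + 61 \left(-45\right)\right) = - 35631 \left(-8498 - 2745\right) = \left(-35631\right) \left(-11243\right) = 400599333$)
$E - G = 400599333 - \frac{10327}{4} = \frac{1602387005}{4}$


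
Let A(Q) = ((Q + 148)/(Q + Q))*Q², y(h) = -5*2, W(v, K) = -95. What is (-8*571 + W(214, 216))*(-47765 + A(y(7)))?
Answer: 225945665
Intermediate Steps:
y(h) = -10
A(Q) = Q*(148 + Q)/2 (A(Q) = ((148 + Q)/((2*Q)))*Q² = ((148 + Q)*(1/(2*Q)))*Q² = ((148 + Q)/(2*Q))*Q² = Q*(148 + Q)/2)
(-8*571 + W(214, 216))*(-47765 + A(y(7))) = (-8*571 - 95)*(-47765 + (½)*(-10)*(148 - 10)) = (-4568 - 95)*(-47765 + (½)*(-10)*138) = -4663*(-47765 - 690) = -4663*(-48455) = 225945665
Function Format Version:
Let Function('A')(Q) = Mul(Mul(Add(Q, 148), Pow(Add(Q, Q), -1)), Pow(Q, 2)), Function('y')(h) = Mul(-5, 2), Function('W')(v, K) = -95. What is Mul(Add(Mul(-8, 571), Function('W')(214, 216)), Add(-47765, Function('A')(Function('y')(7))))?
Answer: 225945665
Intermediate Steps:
Function('y')(h) = -10
Function('A')(Q) = Mul(Rational(1, 2), Q, Add(148, Q)) (Function('A')(Q) = Mul(Mul(Add(148, Q), Pow(Mul(2, Q), -1)), Pow(Q, 2)) = Mul(Mul(Add(148, Q), Mul(Rational(1, 2), Pow(Q, -1))), Pow(Q, 2)) = Mul(Mul(Rational(1, 2), Pow(Q, -1), Add(148, Q)), Pow(Q, 2)) = Mul(Rational(1, 2), Q, Add(148, Q)))
Mul(Add(Mul(-8, 571), Function('W')(214, 216)), Add(-47765, Function('A')(Function('y')(7)))) = Mul(Add(Mul(-8, 571), -95), Add(-47765, Mul(Rational(1, 2), -10, Add(148, -10)))) = Mul(Add(-4568, -95), Add(-47765, Mul(Rational(1, 2), -10, 138))) = Mul(-4663, Add(-47765, -690)) = Mul(-4663, -48455) = 225945665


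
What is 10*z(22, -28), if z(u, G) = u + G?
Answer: -60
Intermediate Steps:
z(u, G) = G + u
10*z(22, -28) = 10*(-28 + 22) = 10*(-6) = -60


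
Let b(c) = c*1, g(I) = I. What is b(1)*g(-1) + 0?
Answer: -1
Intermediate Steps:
b(c) = c
b(1)*g(-1) + 0 = 1*(-1) + 0 = -1 + 0 = -1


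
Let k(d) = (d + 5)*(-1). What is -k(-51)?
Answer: -46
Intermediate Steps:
k(d) = -5 - d (k(d) = (5 + d)*(-1) = -5 - d)
-k(-51) = -(-5 - 1*(-51)) = -(-5 + 51) = -1*46 = -46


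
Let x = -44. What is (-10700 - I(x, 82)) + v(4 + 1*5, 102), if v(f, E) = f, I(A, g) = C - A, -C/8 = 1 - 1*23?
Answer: -10911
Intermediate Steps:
C = 176 (C = -8*(1 - 1*23) = -8*(1 - 23) = -8*(-22) = 176)
I(A, g) = 176 - A
(-10700 - I(x, 82)) + v(4 + 1*5, 102) = (-10700 - (176 - 1*(-44))) + (4 + 1*5) = (-10700 - (176 + 44)) + (4 + 5) = (-10700 - 1*220) + 9 = (-10700 - 220) + 9 = -10920 + 9 = -10911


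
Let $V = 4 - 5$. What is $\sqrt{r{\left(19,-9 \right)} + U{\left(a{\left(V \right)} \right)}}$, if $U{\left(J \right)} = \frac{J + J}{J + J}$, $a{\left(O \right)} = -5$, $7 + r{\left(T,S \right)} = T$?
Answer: $\sqrt{13} \approx 3.6056$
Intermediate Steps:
$r{\left(T,S \right)} = -7 + T$
$V = -1$
$U{\left(J \right)} = 1$ ($U{\left(J \right)} = \frac{2 J}{2 J} = 2 J \frac{1}{2 J} = 1$)
$\sqrt{r{\left(19,-9 \right)} + U{\left(a{\left(V \right)} \right)}} = \sqrt{\left(-7 + 19\right) + 1} = \sqrt{12 + 1} = \sqrt{13}$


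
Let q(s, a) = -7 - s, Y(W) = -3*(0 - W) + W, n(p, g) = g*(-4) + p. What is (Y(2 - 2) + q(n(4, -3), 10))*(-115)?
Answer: 2645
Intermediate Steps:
n(p, g) = p - 4*g (n(p, g) = -4*g + p = p - 4*g)
Y(W) = 4*W (Y(W) = -(-3)*W + W = 3*W + W = 4*W)
(Y(2 - 2) + q(n(4, -3), 10))*(-115) = (4*(2 - 2) + (-7 - (4 - 4*(-3))))*(-115) = (4*0 + (-7 - (4 + 12)))*(-115) = (0 + (-7 - 1*16))*(-115) = (0 + (-7 - 16))*(-115) = (0 - 23)*(-115) = -23*(-115) = 2645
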